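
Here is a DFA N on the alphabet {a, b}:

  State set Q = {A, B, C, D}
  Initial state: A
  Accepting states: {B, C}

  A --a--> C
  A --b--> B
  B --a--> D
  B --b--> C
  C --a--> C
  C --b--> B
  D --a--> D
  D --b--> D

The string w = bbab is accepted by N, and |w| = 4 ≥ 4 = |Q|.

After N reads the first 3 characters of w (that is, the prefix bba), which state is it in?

C

Run of N on the first 3 characters of w = b b a:
  step 0: A  (start)
  step 1: B  (read b: A→B)
  step 2: C  (read b: B→C)
  step 3: C  (read a: C→C)

After reading 3 characters, N is in state C.
(This kind of state-tracing is the core of the pumping-lemma construction: with 4 states, pigeonhole forces a repeat within the first 4 steps.)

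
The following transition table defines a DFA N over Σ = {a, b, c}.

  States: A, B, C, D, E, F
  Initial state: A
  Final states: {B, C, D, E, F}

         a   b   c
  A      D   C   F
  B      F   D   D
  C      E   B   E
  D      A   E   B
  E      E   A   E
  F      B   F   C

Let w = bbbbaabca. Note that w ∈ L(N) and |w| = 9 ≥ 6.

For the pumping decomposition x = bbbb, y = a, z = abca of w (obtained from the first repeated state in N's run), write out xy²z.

xy^2z = bbbb·a·a·abca = bbbbaaabca.
Reading y = a takes N from E back to E, so after x·y·y the machine is still in E, and z then leads to the accepting state B. Hence bbbbaaabca ∈ L(N).

bbbbaaabca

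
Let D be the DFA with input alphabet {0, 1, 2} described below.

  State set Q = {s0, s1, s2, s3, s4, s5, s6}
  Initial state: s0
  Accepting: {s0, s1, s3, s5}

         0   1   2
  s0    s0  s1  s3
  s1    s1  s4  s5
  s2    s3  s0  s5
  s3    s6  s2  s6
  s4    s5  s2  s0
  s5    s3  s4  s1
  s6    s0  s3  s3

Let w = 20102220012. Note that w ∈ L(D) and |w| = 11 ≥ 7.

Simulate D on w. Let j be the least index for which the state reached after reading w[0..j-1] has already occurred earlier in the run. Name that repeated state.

s3

Run of D on w = 2 0 1 0 2 2 2 0 0 1 2:
  step 0: s0  (start)
  step 1: s3  (read 2: s0→s3)
  step 2: s6  (read 0: s3→s6)
  step 3: s3  (read 1: s6→s3)   ← first repeat (s3 seen earlier)
  step 4: s6  (read 0: s3→s6)
  step 5: s3  (read 2: s6→s3)
  step 6: s6  (read 2: s3→s6)
  step 7: s3  (read 2: s6→s3)
  step 8: s6  (read 0: s3→s6)
  step 9: s0  (read 0: s6→s0)
  step 10: s1  (read 1: s0→s1)
  step 11: s5  (read 2: s1→s5)

The earliest repeat is at step j = 3: D is in s3, which it already visited at step i = 1.
The DFA has 7 states, so the proof of the pumping lemma guarantees a repeated state among the first 7+1 visited; the segment between the two visits is the pumpable y.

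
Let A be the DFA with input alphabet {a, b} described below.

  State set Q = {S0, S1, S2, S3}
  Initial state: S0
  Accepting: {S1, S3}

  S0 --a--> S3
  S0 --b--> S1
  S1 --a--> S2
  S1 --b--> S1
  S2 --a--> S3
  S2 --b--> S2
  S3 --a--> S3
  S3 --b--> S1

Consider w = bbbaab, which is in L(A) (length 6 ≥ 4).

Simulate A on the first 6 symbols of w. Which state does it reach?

Run of A on the first 6 characters of w = b b b a a b:
  step 0: S0  (start)
  step 1: S1  (read b: S0→S1)
  step 2: S1  (read b: S1→S1)
  step 3: S1  (read b: S1→S1)
  step 4: S2  (read a: S1→S2)
  step 5: S3  (read a: S2→S3)
  step 6: S1  (read b: S3→S1)

After reading 6 characters, A is in state S1.

S1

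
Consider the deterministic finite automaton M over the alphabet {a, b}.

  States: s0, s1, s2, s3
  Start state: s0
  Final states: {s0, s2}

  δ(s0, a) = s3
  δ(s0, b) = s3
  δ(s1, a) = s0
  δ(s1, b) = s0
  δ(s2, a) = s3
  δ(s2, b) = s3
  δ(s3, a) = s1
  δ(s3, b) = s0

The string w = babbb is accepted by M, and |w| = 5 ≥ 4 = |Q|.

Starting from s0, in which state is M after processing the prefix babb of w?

State sequence: s0 -b-> s3 -a-> s1 -b-> s0 -b-> s3

After reading 4 characters, M is in state s3.

s3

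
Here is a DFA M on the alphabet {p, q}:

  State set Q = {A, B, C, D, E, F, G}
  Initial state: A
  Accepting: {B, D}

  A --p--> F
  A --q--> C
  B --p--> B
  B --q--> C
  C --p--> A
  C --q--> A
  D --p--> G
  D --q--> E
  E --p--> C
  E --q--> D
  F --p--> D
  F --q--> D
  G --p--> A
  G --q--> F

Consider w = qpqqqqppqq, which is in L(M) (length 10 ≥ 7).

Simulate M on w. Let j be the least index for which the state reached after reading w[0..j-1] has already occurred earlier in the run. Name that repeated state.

Run of M on w = q p q q q q p p q q:
  step 0: A  (start)
  step 1: C  (read q: A→C)
  step 2: A  (read p: C→A)   ← first repeat (A seen earlier)
  step 3: C  (read q: A→C)
  step 4: A  (read q: C→A)
  step 5: C  (read q: A→C)
  step 6: A  (read q: C→A)
  step 7: F  (read p: A→F)
  step 8: D  (read p: F→D)
  step 9: E  (read q: D→E)
  step 10: D  (read q: E→D)

The earliest repeat is at step j = 2: M is in A, which it already visited at step i = 0.
The DFA has 7 states, so the proof of the pumping lemma guarantees a repeated state among the first 7+1 visited; the segment between the two visits is the pumpable y.

A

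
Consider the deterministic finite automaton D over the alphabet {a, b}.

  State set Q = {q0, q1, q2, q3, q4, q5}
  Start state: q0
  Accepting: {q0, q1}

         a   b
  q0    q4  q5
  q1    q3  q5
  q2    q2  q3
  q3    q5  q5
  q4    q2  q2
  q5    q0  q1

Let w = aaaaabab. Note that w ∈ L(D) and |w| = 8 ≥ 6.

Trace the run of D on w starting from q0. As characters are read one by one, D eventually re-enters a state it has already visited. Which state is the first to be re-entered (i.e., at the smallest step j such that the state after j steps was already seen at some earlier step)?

State sequence: q0 -a-> q4 -a-> q2 -a-> q2 -a-> q2 -a-> q2 -b-> q3 -a-> q5 -b-> q1
First repeat at step 3: q2 was already visited.

The earliest repeat is at step j = 3: D is in q2, which it already visited at step i = 2.
Pumping length from the standard proof: p = 6 (the number of states). The repeated state found above gives |xy| = j ≤ 6 and |y| = j − i ≥ 1.

q2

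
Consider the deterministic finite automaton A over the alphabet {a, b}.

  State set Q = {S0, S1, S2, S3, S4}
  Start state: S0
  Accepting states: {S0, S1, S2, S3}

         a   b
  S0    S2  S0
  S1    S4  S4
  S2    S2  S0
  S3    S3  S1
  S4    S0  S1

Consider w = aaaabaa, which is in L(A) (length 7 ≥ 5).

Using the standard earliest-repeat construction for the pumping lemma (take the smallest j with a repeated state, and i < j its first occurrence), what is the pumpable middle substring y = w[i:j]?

a

Run of A on w = a a a a b a a:
  step 0: S0  (start)
  step 1: S2  (read a: S0→S2)
  step 2: S2  (read a: S2→S2)   ← first repeat (S2 seen earlier)
  step 3: S2  (read a: S2→S2)
  step 4: S2  (read a: S2→S2)
  step 5: S0  (read b: S2→S0)
  step 6: S2  (read a: S0→S2)
  step 7: S2  (read a: S2→S2)

So i = 1, j = 2, giving x = w[0:1] = a, y = w[1:2] = a, z = w[2:7] = aabaa.
Check: |xy| = 2 ≤ 5 and |y| = 1 ≥ 1. Reading y takes A from S2 back to S2, so every xyⁱz is accepted.
With |Q| = 5, pigeonhole forces a state repeat no later than step 5; the substring read between the first and second visits to that state can be pumped.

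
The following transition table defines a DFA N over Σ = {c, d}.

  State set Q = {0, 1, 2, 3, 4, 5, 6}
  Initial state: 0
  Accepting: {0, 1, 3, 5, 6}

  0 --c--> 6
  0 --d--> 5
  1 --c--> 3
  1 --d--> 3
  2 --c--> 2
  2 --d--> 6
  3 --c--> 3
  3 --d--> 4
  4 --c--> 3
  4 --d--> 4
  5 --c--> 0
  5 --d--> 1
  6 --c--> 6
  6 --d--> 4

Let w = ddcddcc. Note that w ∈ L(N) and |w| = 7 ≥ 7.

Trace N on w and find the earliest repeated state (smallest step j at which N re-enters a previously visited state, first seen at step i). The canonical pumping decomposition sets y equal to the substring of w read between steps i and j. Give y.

State sequence: 0 -d-> 5 -d-> 1 -c-> 3 -d-> 4 -d-> 4 -c-> 3 -c-> 3
First repeat at step 5: 4 was already visited.

So i = 4, j = 5, giving x = w[0:4] = ddcd, y = w[4:5] = d, z = w[5:7] = cc.
Check: |xy| = 5 ≤ 7 and |y| = 1 ≥ 1. Reading y takes N from 4 back to 4, so every xyⁱz is accepted.
Pumping length from the standard proof: p = 7 (the number of states). The repeated state found above gives |xy| = j ≤ 7 and |y| = j − i ≥ 1.

d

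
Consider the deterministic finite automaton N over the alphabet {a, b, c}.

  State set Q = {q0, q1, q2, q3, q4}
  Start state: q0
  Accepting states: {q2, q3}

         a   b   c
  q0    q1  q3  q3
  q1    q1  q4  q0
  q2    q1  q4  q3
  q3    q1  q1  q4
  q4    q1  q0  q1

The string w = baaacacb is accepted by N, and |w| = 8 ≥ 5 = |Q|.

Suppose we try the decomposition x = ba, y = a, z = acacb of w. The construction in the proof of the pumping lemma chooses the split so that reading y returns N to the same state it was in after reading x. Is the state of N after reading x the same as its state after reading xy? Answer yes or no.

Run of N on the first 3 characters of w = b a a:
  step 0: q0  (start)
  step 1: q3  (read b: q0→q3)
  step 2: q1  (read a: q3→q1)
  step 3: q1  (read a: q1→q1)

After x (step 2): q1. After xy (step 3): q1.
They match, so y = a drives N around a cycle from q1 back to itself; pumping y any number of times keeps N in q1 before reading z, and xyⁱz ∈ L(N) for every i ≥ 0.

yes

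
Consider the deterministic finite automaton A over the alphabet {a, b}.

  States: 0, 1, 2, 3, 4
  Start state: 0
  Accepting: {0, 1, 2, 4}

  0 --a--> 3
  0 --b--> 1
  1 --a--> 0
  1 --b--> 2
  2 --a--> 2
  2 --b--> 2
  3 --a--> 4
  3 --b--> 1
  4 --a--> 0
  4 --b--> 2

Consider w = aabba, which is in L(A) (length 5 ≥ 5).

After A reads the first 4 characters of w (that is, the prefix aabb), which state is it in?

State sequence: 0 -a-> 3 -a-> 4 -b-> 2 -b-> 2

After reading 4 characters, A is in state 2.
(This kind of state-tracing is the core of the pumping-lemma construction: with 5 states, pigeonhole forces a repeat within the first 5 steps.)

2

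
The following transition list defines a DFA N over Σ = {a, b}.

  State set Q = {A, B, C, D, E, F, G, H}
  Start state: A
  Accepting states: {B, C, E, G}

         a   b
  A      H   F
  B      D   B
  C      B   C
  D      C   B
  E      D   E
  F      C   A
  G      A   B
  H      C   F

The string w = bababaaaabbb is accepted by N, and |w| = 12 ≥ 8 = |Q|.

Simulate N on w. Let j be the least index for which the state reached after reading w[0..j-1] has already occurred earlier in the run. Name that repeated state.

C

State sequence: A -b-> F -a-> C -b-> C -a-> B -b-> B -a-> D -a-> C -a-> B -a-> D -b-> B -b-> B -b-> B
First repeat at step 3: C was already visited.

The earliest repeat is at step j = 3: N is in C, which it already visited at step i = 2.
Pumping length from the standard proof: p = 8 (the number of states). The repeated state found above gives |xy| = j ≤ 8 and |y| = j − i ≥ 1.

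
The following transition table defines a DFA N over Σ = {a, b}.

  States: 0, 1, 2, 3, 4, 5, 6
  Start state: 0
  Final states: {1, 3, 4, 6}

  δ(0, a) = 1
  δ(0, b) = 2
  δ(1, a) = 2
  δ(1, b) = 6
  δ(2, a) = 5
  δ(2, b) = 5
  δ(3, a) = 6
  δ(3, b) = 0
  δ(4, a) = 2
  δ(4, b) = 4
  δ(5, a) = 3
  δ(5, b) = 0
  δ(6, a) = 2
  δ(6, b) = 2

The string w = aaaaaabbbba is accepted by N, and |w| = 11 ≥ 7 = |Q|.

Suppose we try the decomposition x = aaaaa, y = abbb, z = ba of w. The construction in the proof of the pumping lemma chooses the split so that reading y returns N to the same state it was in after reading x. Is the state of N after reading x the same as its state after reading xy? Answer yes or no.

Run of N on the first 9 characters of w = a a a a a a b b b:
  step 0: 0  (start)
  step 1: 1  (read a: 0→1)
  step 2: 2  (read a: 1→2)
  step 3: 5  (read a: 2→5)
  step 4: 3  (read a: 5→3)
  step 5: 6  (read a: 3→6)
  step 6: 2  (read a: 6→2)
  step 7: 5  (read b: 2→5)
  step 8: 0  (read b: 5→0)
  step 9: 2  (read b: 0→2)

After x (step 5): 6. After xy (step 9): 2.
They differ (6 ≠ 2), so y is not a cycle from the state after x; this split is not the one the pumping-lemma construction produces, and pumping y need not keep the string in L(N).

no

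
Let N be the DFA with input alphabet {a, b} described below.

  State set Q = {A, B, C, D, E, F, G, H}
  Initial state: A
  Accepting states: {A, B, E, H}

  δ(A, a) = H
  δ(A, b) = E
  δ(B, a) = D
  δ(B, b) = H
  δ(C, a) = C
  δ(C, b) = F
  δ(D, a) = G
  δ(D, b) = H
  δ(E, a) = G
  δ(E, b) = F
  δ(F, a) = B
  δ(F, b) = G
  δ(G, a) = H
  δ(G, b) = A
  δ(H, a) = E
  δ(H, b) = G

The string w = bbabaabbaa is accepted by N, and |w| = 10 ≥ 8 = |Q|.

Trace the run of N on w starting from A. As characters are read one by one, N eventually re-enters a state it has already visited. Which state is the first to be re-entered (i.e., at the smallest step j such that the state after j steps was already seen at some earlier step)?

State sequence: A -b-> E -b-> F -a-> B -b-> H -a-> E -a-> G -b-> A -b-> E -a-> G -a-> H
First repeat at step 5: E was already visited.

The earliest repeat is at step j = 5: N is in E, which it already visited at step i = 1.
The DFA has 8 states, so the proof of the pumping lemma guarantees a repeated state among the first 8+1 visited; the segment between the two visits is the pumpable y.

E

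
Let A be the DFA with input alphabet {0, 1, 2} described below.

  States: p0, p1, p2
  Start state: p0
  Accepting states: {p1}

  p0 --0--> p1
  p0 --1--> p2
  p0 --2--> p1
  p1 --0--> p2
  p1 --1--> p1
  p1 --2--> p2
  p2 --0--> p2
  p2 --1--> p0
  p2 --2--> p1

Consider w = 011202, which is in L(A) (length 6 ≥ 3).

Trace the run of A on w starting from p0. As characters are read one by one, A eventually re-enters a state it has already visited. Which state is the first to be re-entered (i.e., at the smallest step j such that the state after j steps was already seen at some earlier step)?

p1

Run of A on w = 0 1 1 2 0 2:
  step 0: p0  (start)
  step 1: p1  (read 0: p0→p1)
  step 2: p1  (read 1: p1→p1)   ← first repeat (p1 seen earlier)
  step 3: p1  (read 1: p1→p1)
  step 4: p2  (read 2: p1→p2)
  step 5: p2  (read 0: p2→p2)
  step 6: p1  (read 2: p2→p1)

The earliest repeat is at step j = 2: A is in p1, which it already visited at step i = 1.
Pumping length from the standard proof: p = 3 (the number of states). The repeated state found above gives |xy| = j ≤ 3 and |y| = j − i ≥ 1.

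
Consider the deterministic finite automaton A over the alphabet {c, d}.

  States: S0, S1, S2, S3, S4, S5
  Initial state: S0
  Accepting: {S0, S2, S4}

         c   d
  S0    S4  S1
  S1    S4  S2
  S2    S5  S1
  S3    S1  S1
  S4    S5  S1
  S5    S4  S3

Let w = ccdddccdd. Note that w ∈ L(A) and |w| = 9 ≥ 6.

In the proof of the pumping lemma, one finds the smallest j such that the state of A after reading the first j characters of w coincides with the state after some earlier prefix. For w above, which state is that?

Run of A on w = c c d d d c c d d:
  step 0: S0  (start)
  step 1: S4  (read c: S0→S4)
  step 2: S5  (read c: S4→S5)
  step 3: S3  (read d: S5→S3)
  step 4: S1  (read d: S3→S1)
  step 5: S2  (read d: S1→S2)
  step 6: S5  (read c: S2→S5)   ← first repeat (S5 seen earlier)
  step 7: S4  (read c: S5→S4)
  step 8: S1  (read d: S4→S1)
  step 9: S2  (read d: S1→S2)

The earliest repeat is at step j = 6: A is in S5, which it already visited at step i = 2.

S5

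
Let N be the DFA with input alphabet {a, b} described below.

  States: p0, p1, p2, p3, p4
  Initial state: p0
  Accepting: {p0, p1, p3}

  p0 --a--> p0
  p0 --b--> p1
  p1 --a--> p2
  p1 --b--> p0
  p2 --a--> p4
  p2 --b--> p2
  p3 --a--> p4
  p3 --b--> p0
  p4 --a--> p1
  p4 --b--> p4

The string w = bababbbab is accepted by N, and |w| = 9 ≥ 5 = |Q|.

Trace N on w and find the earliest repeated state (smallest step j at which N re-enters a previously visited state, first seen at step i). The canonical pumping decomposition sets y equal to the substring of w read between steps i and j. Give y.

b

State sequence: p0 -b-> p1 -a-> p2 -b-> p2 -a-> p4 -b-> p4 -b-> p4 -b-> p4 -a-> p1 -b-> p0
First repeat at step 3: p2 was already visited.

So i = 2, j = 3, giving x = w[0:2] = ba, y = w[2:3] = b, z = w[3:9] = abbbab.
Check: |xy| = 3 ≤ 5 and |y| = 1 ≥ 1. Reading y takes N from p2 back to p2, so every xyⁱz is accepted.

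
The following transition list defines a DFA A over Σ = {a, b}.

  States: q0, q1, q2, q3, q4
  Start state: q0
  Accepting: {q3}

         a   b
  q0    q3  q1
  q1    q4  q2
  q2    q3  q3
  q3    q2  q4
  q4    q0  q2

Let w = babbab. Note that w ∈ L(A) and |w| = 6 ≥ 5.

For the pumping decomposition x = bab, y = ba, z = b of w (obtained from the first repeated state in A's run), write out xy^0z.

xy⁰z = xz = bab·b = babb.
Reading y = ba takes A from q2 back to q2, so after x the machine is still in q2, and z then leads to the accepting state q3. Hence babb ∈ L(A).

babb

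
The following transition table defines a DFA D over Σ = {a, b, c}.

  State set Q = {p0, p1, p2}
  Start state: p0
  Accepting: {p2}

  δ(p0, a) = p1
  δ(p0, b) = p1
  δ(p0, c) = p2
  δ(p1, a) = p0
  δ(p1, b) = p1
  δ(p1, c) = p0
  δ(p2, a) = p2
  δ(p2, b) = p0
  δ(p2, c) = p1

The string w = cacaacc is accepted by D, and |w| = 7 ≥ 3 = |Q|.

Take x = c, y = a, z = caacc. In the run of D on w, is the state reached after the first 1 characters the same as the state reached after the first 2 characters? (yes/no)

State sequence: p0 -c-> p2 -a-> p2

After x (step 1): p2. After xy (step 2): p2.
They match, so y = a drives D around a cycle from p2 back to itself; pumping y any number of times keeps D in p2 before reading z, and xyⁱz ∈ L(D) for every i ≥ 0.

yes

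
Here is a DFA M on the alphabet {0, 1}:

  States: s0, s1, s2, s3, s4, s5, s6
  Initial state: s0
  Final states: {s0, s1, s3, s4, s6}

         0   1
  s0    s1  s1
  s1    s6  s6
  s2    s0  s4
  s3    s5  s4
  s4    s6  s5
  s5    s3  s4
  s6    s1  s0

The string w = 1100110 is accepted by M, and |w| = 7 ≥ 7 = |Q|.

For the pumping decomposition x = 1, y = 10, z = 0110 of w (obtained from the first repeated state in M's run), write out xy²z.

xy^2z = 1·10·10·0110 = 110100110.
Reading y = 10 takes M from s1 back to s1, so after x·y·y the machine is still in s1, and z then leads to the accepting state s6. Hence 110100110 ∈ L(M).

110100110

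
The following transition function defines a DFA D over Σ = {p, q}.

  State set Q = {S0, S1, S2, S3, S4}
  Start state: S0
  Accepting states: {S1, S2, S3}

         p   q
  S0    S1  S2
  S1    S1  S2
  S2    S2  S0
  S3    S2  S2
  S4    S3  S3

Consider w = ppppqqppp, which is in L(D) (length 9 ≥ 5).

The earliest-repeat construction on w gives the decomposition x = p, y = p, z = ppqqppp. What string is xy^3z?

xy^3z = p·p·p·p·ppqqppp = ppppppqqppp.
Reading y = p takes D from S1 back to S1, so after x·y·y·y the machine is still in S1, and z then leads to the accepting state S1. Hence ppppppqqppp ∈ L(D).

ppppppqqppp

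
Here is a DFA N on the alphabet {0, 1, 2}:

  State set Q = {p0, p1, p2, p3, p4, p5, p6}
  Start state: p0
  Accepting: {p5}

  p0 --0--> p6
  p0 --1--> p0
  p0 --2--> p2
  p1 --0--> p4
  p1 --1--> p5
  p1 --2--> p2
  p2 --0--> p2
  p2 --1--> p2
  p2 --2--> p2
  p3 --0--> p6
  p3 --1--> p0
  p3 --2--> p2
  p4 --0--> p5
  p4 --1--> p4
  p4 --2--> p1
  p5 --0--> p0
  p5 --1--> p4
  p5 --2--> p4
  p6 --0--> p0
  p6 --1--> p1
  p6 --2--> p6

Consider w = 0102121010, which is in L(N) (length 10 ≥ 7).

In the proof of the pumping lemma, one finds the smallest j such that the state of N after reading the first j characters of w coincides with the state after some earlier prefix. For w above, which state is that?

Run of N on w = 0 1 0 2 1 2 1 0 1 0:
  step 0: p0  (start)
  step 1: p6  (read 0: p0→p6)
  step 2: p1  (read 1: p6→p1)
  step 3: p4  (read 0: p1→p4)
  step 4: p1  (read 2: p4→p1)   ← first repeat (p1 seen earlier)
  step 5: p5  (read 1: p1→p5)
  step 6: p4  (read 2: p5→p4)
  step 7: p4  (read 1: p4→p4)
  step 8: p5  (read 0: p4→p5)
  step 9: p4  (read 1: p5→p4)
  step 10: p5  (read 0: p4→p5)

The earliest repeat is at step j = 4: N is in p1, which it already visited at step i = 2.
Pumping length from the standard proof: p = 7 (the number of states). The repeated state found above gives |xy| = j ≤ 7 and |y| = j − i ≥ 1.

p1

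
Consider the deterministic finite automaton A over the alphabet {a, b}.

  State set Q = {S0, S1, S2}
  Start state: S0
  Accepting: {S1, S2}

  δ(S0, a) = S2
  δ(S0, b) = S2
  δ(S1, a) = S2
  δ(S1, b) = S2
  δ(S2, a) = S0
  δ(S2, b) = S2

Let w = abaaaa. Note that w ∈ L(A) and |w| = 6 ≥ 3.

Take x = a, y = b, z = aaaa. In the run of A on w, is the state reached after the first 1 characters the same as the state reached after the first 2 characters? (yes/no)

yes

Run of A on the first 2 characters of w = a b:
  step 0: S0  (start)
  step 1: S2  (read a: S0→S2)
  step 2: S2  (read b: S2→S2)

After x (step 1): S2. After xy (step 2): S2.
They match, so y = b drives A around a cycle from S2 back to itself; pumping y any number of times keeps A in S2 before reading z, and xyⁱz ∈ L(A) for every i ≥ 0.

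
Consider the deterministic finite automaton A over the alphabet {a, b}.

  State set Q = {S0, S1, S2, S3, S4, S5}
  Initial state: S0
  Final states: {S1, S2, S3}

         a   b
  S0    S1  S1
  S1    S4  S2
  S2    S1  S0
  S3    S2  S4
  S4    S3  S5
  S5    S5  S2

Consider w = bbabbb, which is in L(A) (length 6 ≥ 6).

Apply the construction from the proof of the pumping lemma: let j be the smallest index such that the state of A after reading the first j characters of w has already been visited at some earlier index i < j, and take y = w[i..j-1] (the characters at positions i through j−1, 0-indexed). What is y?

ba

Run of A on w = b b a b b b:
  step 0: S0  (start)
  step 1: S1  (read b: S0→S1)
  step 2: S2  (read b: S1→S2)
  step 3: S1  (read a: S2→S1)   ← first repeat (S1 seen earlier)
  step 4: S2  (read b: S1→S2)
  step 5: S0  (read b: S2→S0)
  step 6: S1  (read b: S0→S1)

So i = 1, j = 3, giving x = w[0:1] = b, y = w[1:3] = ba, z = w[3:6] = bbb.
Check: |xy| = 3 ≤ 6 and |y| = 2 ≥ 1. Reading y takes A from S1 back to S1, so every xyⁱz is accepted.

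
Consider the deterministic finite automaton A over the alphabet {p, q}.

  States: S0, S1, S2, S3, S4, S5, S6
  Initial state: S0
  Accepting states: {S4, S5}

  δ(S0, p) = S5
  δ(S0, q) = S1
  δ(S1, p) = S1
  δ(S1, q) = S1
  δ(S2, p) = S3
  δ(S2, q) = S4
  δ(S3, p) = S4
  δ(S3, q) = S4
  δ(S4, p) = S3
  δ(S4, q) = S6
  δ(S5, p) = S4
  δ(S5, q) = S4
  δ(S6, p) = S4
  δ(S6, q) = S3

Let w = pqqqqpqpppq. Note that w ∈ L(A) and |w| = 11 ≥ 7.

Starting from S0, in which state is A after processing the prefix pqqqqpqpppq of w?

S4

Run of A on the first 11 characters of w = p q q q q p q p p p q:
  step 0: S0  (start)
  step 1: S5  (read p: S0→S5)
  step 2: S4  (read q: S5→S4)
  step 3: S6  (read q: S4→S6)
  step 4: S3  (read q: S6→S3)
  step 5: S4  (read q: S3→S4)
  step 6: S3  (read p: S4→S3)
  step 7: S4  (read q: S3→S4)
  step 8: S3  (read p: S4→S3)
  step 9: S4  (read p: S3→S4)
  step 10: S3  (read p: S4→S3)
  step 11: S4  (read q: S3→S4)

After reading 11 characters, A is in state S4.
(This kind of state-tracing is the core of the pumping-lemma construction: with 7 states, pigeonhole forces a repeat within the first 7 steps.)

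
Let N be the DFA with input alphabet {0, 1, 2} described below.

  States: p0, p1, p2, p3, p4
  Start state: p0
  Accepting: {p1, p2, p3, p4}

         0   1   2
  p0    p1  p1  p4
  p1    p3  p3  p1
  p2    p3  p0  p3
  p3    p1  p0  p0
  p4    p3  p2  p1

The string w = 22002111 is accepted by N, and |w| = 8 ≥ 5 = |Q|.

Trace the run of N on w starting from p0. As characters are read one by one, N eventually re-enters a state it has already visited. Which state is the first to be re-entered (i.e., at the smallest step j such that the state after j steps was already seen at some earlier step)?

p1

State sequence: p0 -2-> p4 -2-> p1 -0-> p3 -0-> p1 -2-> p1 -1-> p3 -1-> p0 -1-> p1
First repeat at step 4: p1 was already visited.

The earliest repeat is at step j = 4: N is in p1, which it already visited at step i = 2.
Since N has 5 states, any run of length ≥ 5 visits 5+1 states, so by pigeonhole some state repeats within the first 5 steps — that repeat gives the pumpable loop.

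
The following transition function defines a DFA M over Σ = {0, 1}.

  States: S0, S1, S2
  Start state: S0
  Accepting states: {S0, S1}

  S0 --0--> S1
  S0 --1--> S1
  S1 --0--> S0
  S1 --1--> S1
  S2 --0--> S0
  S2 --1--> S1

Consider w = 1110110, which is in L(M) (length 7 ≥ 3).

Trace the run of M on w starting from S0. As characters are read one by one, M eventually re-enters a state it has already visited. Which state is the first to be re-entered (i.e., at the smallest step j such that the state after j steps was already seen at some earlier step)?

Run of M on w = 1 1 1 0 1 1 0:
  step 0: S0  (start)
  step 1: S1  (read 1: S0→S1)
  step 2: S1  (read 1: S1→S1)   ← first repeat (S1 seen earlier)
  step 3: S1  (read 1: S1→S1)
  step 4: S0  (read 0: S1→S0)
  step 5: S1  (read 1: S0→S1)
  step 6: S1  (read 1: S1→S1)
  step 7: S0  (read 0: S1→S0)

The earliest repeat is at step j = 2: M is in S1, which it already visited at step i = 1.

S1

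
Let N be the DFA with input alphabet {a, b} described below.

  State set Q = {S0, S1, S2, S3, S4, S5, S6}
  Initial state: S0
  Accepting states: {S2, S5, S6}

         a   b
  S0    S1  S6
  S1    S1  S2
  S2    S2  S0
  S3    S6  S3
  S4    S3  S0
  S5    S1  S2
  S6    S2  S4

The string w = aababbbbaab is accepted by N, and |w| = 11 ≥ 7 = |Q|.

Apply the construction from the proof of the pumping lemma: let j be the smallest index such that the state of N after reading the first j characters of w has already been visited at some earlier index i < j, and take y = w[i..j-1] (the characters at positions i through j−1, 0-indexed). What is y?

a

Run of N on w = a a b a b b b b a a b:
  step 0: S0  (start)
  step 1: S1  (read a: S0→S1)
  step 2: S1  (read a: S1→S1)   ← first repeat (S1 seen earlier)
  step 3: S2  (read b: S1→S2)
  step 4: S2  (read a: S2→S2)
  step 5: S0  (read b: S2→S0)
  step 6: S6  (read b: S0→S6)
  step 7: S4  (read b: S6→S4)
  step 8: S0  (read b: S4→S0)
  step 9: S1  (read a: S0→S1)
  step 10: S1  (read a: S1→S1)
  step 11: S2  (read b: S1→S2)

So i = 1, j = 2, giving x = w[0:1] = a, y = w[1:2] = a, z = w[2:11] = babbbbaab.
Check: |xy| = 2 ≤ 7 and |y| = 1 ≥ 1. Reading y takes N from S1 back to S1, so every xyⁱz is accepted.
The DFA has 7 states, so the proof of the pumping lemma guarantees a repeated state among the first 7+1 visited; the segment between the two visits is the pumpable y.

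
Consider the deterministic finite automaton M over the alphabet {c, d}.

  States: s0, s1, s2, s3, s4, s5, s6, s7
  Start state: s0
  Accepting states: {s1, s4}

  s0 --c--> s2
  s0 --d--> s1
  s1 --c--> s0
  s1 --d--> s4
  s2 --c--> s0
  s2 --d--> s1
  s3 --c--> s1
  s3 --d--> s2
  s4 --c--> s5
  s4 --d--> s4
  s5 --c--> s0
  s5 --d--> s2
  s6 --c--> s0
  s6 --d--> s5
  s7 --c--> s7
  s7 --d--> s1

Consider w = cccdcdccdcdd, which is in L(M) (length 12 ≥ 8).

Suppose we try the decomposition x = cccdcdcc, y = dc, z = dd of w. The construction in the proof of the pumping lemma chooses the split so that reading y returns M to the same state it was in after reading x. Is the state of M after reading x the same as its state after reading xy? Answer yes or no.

Run of M on the first 10 characters of w = c c c d c d c c d c:
  step 0: s0  (start)
  step 1: s2  (read c: s0→s2)
  step 2: s0  (read c: s2→s0)
  step 3: s2  (read c: s0→s2)
  step 4: s1  (read d: s2→s1)
  step 5: s0  (read c: s1→s0)
  step 6: s1  (read d: s0→s1)
  step 7: s0  (read c: s1→s0)
  step 8: s2  (read c: s0→s2)
  step 9: s1  (read d: s2→s1)
  step 10: s0  (read c: s1→s0)

After x (step 8): s2. After xy (step 10): s0.
They differ (s2 ≠ s0), so y is not a cycle from the state after x; this split is not the one the pumping-lemma construction produces, and pumping y need not keep the string in L(M).

no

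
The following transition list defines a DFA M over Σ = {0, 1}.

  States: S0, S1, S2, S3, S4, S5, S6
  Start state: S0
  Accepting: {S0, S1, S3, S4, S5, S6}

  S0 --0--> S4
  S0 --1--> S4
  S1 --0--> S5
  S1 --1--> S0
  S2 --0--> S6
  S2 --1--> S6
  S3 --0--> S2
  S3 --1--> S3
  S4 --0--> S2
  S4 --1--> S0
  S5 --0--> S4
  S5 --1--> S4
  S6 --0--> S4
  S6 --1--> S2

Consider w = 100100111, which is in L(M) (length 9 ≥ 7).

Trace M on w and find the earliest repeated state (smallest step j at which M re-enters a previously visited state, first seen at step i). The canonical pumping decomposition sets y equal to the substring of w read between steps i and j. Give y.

01

State sequence: S0 -1-> S4 -0-> S2 -0-> S6 -1-> S2 -0-> S6 -0-> S4 -1-> S0 -1-> S4 -1-> S0
First repeat at step 4: S2 was already visited.

So i = 2, j = 4, giving x = w[0:2] = 10, y = w[2:4] = 01, z = w[4:9] = 00111.
Check: |xy| = 4 ≤ 7 and |y| = 2 ≥ 1. Reading y takes M from S2 back to S2, so every xyⁱz is accepted.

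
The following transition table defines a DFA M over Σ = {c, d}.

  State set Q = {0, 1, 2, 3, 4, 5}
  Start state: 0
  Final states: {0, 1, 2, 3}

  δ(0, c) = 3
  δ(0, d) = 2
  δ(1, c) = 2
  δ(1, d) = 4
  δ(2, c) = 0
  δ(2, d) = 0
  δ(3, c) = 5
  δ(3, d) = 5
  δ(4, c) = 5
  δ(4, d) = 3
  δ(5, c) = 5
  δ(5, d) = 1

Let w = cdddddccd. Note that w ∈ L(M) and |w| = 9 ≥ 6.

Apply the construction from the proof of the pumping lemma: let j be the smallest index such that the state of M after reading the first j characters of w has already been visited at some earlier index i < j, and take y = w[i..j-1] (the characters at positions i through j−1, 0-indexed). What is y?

State sequence: 0 -c-> 3 -d-> 5 -d-> 1 -d-> 4 -d-> 3 -d-> 5 -c-> 5 -c-> 5 -d-> 1
First repeat at step 5: 3 was already visited.

So i = 1, j = 5, giving x = w[0:1] = c, y = w[1:5] = dddd, z = w[5:9] = dccd.
Check: |xy| = 5 ≤ 6 and |y| = 4 ≥ 1. Reading y takes M from 3 back to 3, so every xyⁱz is accepted.
With |Q| = 6, pigeonhole forces a state repeat no later than step 6; the substring read between the first and second visits to that state can be pumped.

dddd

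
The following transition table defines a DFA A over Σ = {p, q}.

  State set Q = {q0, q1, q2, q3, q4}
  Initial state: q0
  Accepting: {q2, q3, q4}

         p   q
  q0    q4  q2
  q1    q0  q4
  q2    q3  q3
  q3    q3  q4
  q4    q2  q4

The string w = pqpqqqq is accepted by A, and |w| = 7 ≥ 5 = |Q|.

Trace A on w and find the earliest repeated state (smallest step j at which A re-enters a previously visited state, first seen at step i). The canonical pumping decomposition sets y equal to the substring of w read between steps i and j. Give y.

q

Run of A on w = p q p q q q q:
  step 0: q0  (start)
  step 1: q4  (read p: q0→q4)
  step 2: q4  (read q: q4→q4)   ← first repeat (q4 seen earlier)
  step 3: q2  (read p: q4→q2)
  step 4: q3  (read q: q2→q3)
  step 5: q4  (read q: q3→q4)
  step 6: q4  (read q: q4→q4)
  step 7: q4  (read q: q4→q4)

So i = 1, j = 2, giving x = w[0:1] = p, y = w[1:2] = q, z = w[2:7] = pqqqq.
Check: |xy| = 2 ≤ 5 and |y| = 1 ≥ 1. Reading y takes A from q4 back to q4, so every xyⁱz is accepted.
The DFA has 5 states, so the proof of the pumping lemma guarantees a repeated state among the first 5+1 visited; the segment between the two visits is the pumpable y.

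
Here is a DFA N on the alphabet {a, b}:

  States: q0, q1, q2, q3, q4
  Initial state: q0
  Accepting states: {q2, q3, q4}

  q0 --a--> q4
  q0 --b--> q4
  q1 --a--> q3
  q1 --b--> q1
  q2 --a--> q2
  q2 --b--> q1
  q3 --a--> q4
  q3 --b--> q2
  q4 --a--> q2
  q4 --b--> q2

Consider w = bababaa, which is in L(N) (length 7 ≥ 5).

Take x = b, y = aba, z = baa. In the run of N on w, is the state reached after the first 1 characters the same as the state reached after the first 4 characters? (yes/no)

Run of N on the first 4 characters of w = b a b a:
  step 0: q0  (start)
  step 1: q4  (read b: q0→q4)
  step 2: q2  (read a: q4→q2)
  step 3: q1  (read b: q2→q1)
  step 4: q3  (read a: q1→q3)

After x (step 1): q4. After xy (step 4): q3.
They differ (q4 ≠ q3), so y is not a cycle from the state after x; this split is not the one the pumping-lemma construction produces, and pumping y need not keep the string in L(N).

no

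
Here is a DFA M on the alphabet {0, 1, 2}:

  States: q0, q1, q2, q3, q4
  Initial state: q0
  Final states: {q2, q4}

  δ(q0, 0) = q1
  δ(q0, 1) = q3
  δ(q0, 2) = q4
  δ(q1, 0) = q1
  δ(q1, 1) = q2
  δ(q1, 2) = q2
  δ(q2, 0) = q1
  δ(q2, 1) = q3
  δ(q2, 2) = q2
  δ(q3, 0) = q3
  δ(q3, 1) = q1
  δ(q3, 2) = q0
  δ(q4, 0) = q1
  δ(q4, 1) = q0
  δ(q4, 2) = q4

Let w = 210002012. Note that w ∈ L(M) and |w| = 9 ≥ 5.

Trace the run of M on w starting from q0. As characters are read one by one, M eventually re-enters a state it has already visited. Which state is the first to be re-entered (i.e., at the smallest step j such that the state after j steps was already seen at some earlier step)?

State sequence: q0 -2-> q4 -1-> q0 -0-> q1 -0-> q1 -0-> q1 -2-> q2 -0-> q1 -1-> q2 -2-> q2
First repeat at step 2: q0 was already visited.

The earliest repeat is at step j = 2: M is in q0, which it already visited at step i = 0.
The DFA has 5 states, so the proof of the pumping lemma guarantees a repeated state among the first 5+1 visited; the segment between the two visits is the pumpable y.

q0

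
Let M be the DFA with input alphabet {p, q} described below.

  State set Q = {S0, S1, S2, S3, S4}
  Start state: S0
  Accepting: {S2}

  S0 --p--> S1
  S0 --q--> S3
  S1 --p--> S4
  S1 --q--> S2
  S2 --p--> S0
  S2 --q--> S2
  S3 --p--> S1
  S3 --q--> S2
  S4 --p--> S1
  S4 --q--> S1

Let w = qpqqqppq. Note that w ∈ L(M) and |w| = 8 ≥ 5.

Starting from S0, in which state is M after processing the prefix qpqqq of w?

Run of M on the first 5 characters of w = q p q q q:
  step 0: S0  (start)
  step 1: S3  (read q: S0→S3)
  step 2: S1  (read p: S3→S1)
  step 3: S2  (read q: S1→S2)
  step 4: S2  (read q: S2→S2)
  step 5: S2  (read q: S2→S2)

After reading 5 characters, M is in state S2.
(This kind of state-tracing is the core of the pumping-lemma construction: with 5 states, pigeonhole forces a repeat within the first 5 steps.)

S2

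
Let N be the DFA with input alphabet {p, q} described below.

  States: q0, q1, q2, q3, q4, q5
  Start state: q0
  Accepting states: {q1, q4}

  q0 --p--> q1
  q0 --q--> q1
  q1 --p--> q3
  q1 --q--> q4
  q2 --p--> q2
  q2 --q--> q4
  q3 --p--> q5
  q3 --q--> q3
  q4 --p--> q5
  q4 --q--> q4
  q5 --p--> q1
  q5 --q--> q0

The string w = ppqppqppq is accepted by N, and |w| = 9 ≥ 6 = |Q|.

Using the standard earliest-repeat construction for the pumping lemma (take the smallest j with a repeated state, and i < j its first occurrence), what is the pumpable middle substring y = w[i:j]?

q

Run of N on w = p p q p p q p p q:
  step 0: q0  (start)
  step 1: q1  (read p: q0→q1)
  step 2: q3  (read p: q1→q3)
  step 3: q3  (read q: q3→q3)   ← first repeat (q3 seen earlier)
  step 4: q5  (read p: q3→q5)
  step 5: q1  (read p: q5→q1)
  step 6: q4  (read q: q1→q4)
  step 7: q5  (read p: q4→q5)
  step 8: q1  (read p: q5→q1)
  step 9: q4  (read q: q1→q4)

So i = 2, j = 3, giving x = w[0:2] = pp, y = w[2:3] = q, z = w[3:9] = ppqppq.
Check: |xy| = 3 ≤ 6 and |y| = 1 ≥ 1. Reading y takes N from q3 back to q3, so every xyⁱz is accepted.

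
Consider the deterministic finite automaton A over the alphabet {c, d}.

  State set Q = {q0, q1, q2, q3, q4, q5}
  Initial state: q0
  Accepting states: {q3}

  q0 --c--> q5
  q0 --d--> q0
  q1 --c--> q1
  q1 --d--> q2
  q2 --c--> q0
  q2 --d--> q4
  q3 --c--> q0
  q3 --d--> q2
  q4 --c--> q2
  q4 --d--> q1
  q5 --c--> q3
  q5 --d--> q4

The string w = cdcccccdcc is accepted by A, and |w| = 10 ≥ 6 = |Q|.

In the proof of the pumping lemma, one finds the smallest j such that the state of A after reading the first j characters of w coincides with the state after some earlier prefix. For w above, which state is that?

q0

Run of A on w = c d c c c c c d c c:
  step 0: q0  (start)
  step 1: q5  (read c: q0→q5)
  step 2: q4  (read d: q5→q4)
  step 3: q2  (read c: q4→q2)
  step 4: q0  (read c: q2→q0)   ← first repeat (q0 seen earlier)
  step 5: q5  (read c: q0→q5)
  step 6: q3  (read c: q5→q3)
  step 7: q0  (read c: q3→q0)
  step 8: q0  (read d: q0→q0)
  step 9: q5  (read c: q0→q5)
  step 10: q3  (read c: q5→q3)

The earliest repeat is at step j = 4: A is in q0, which it already visited at step i = 0.
With |Q| = 6, pigeonhole forces a state repeat no later than step 6; the substring read between the first and second visits to that state can be pumped.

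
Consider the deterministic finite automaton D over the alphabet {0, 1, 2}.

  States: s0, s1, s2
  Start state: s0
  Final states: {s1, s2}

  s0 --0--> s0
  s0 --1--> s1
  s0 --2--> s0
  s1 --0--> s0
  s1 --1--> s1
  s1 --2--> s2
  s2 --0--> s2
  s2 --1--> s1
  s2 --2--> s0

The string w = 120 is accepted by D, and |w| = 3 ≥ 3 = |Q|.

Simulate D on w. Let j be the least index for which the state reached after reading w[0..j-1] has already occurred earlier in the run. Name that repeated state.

s2

Run of D on w = 1 2 0:
  step 0: s0  (start)
  step 1: s1  (read 1: s0→s1)
  step 2: s2  (read 2: s1→s2)
  step 3: s2  (read 0: s2→s2)   ← first repeat (s2 seen earlier)

The earliest repeat is at step j = 3: D is in s2, which it already visited at step i = 2.
The DFA has 3 states, so the proof of the pumping lemma guarantees a repeated state among the first 3+1 visited; the segment between the two visits is the pumpable y.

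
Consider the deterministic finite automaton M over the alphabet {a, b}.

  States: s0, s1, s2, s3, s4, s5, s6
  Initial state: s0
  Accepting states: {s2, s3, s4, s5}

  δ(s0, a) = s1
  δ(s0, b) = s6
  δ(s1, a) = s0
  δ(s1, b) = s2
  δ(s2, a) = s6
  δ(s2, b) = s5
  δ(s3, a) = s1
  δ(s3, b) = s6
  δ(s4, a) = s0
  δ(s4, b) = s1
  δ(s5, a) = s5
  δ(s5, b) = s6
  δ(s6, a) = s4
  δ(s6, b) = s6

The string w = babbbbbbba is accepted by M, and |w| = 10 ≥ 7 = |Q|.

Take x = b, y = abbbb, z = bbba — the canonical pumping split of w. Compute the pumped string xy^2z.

babbbbabbbbbbba

xy^2z = b·abbbb·abbbb·bbba = babbbbabbbbbbba.
Reading y = abbbb takes M from s6 back to s6, so after x·y·y the machine is still in s6, and z then leads to the accepting state s4. Hence babbbbabbbbbbba ∈ L(M).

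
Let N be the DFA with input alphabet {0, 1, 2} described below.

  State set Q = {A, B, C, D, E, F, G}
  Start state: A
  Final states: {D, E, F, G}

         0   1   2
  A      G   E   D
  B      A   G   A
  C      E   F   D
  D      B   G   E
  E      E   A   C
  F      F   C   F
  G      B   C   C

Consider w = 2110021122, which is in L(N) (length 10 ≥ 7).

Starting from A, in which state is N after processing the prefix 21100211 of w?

C

Run of N on the first 8 characters of w = 2 1 1 0 0 2 1 1:
  step 0: A  (start)
  step 1: D  (read 2: A→D)
  step 2: G  (read 1: D→G)
  step 3: C  (read 1: G→C)
  step 4: E  (read 0: C→E)
  step 5: E  (read 0: E→E)
  step 6: C  (read 2: E→C)
  step 7: F  (read 1: C→F)
  step 8: C  (read 1: F→C)

After reading 8 characters, N is in state C.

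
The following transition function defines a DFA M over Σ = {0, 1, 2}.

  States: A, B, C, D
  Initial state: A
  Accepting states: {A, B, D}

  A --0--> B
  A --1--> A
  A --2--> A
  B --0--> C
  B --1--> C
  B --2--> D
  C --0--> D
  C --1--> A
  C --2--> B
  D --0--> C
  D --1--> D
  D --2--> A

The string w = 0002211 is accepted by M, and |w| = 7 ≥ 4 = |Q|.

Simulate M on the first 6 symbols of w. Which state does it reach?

A

State sequence: A -0-> B -0-> C -0-> D -2-> A -2-> A -1-> A

After reading 6 characters, M is in state A.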